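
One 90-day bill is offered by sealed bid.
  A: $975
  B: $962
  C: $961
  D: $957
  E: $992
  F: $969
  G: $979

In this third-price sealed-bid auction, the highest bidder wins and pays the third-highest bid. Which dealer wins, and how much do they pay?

Third-price sealed-bid auction: the highest bidder wins and pays the third-highest bid.
Bids in order: 992 (E) > 979 (G) > 975 (A) > 969 (F) > 962 (B) > 961 (C) > …
E wins; payment is bid #3 in the ranking = $975.

E pays $975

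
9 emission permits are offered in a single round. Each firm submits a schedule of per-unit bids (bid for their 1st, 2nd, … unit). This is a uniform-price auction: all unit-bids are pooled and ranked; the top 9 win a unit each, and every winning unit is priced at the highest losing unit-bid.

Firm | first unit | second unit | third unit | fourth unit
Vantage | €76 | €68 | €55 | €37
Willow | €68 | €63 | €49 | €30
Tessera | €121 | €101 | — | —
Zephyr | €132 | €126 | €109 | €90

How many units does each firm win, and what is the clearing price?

Tessera 2, Vantage 2, Willow 1, Zephyr 4; clearing price €63

Merging the schedules and taking the best 9: 132 (Zephyr-1), 126 (Zephyr-2), 121 (Tessera-1), 109 (Zephyr-3), 101 (Tessera-2), 90 (Zephyr-4), 76 (Vantage-1), 68 (Vantage-2), 68 (Willow-1)
First bid not allocated: €63.
Allocation: Tessera 2, Vantage 2, Willow 1, Zephyr 4.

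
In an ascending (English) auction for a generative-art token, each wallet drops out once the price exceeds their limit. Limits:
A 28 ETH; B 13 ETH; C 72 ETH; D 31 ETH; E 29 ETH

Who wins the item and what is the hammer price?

C wins at 31 ETH

Limits ranked: 72 (C) > 31 (D) > 29 (E) > 28 (A) > 13 (B)
D is the last rival to drop out, at 31 ETH; C remains and wins at that price.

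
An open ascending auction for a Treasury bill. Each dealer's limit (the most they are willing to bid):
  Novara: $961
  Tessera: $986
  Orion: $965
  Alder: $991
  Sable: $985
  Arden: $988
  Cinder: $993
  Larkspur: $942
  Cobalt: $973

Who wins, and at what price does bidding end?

Sorting limits: 993 (Cinder) > 991 (Alder) > 988 (Arden) > 986 (Tessera) > 985 (Sable) > 973 (Cobalt) > …
Once the price passes $991, only Cinder is left; the hammer falls at Alder's limit of $991.

Cinder wins at $991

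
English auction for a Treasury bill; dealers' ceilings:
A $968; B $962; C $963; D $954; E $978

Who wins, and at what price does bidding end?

Sorting limits: 978 (E) > 968 (A) > 963 (C) > 962 (B) > 954 (D)
Once the price passes $968, only E is left; the hammer falls at A's limit of $968.

E wins at $968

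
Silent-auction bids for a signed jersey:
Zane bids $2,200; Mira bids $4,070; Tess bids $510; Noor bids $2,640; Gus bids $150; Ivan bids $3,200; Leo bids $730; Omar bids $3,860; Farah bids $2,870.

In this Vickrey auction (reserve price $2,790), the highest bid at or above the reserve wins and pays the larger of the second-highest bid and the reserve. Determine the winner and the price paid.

Mira pays $3,860

Vickrey auction (reserve price $2,790): the highest bid at or above the reserve wins and pays the larger of the second-highest bid and the reserve.
Bids ranked: 4,070 (Mira) > 3,860 (Omar) > 3,200 (Ivan) > 2,870 (Farah) > 2,640 (Noor) > 2,200 (Zane) > …
Highest eligible bid: Mira at $4,070.
max(second-highest $3,860, reserve $2,790) = $3,860; the reserve does not bind.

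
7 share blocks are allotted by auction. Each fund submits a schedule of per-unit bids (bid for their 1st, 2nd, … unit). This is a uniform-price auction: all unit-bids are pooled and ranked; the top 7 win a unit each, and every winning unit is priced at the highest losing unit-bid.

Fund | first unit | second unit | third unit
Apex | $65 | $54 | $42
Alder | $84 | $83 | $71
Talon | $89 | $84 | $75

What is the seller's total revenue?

Total revenue: $378

Merging the schedules and taking the best 7: 89 (Talon-1), 84 (Alder-1), 84 (Talon-2), 83 (Alder-2), 75 (Talon-3), 71 (Alder-3), 65 (Apex-1)
The (k+1)-th unit-bid is $54.
Allocation: Alder 3, Apex 1, Talon 3. Every unit priced at $54.
Revenue = 7 × 54 = $378.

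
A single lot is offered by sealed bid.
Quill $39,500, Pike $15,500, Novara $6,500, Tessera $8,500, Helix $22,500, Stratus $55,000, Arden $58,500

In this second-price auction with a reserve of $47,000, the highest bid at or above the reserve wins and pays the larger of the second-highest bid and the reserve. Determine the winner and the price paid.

Bids in order: 58,500 (Arden) > 55,000 (Stratus) > 39,500 (Quill) > 22,500 (Helix) > 15,500 (Pike) > 8,500 (Tessera) > …
Highest eligible bid: Arden at $58,500.
max(second-highest $55,000, reserve $47,000) = $55,000; the reserve does not bind.

Arden pays $55,000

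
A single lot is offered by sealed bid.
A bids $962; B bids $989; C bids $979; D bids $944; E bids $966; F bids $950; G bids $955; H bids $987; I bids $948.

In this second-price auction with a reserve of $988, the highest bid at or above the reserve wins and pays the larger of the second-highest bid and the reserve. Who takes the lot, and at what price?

B pays $988

Rule: the highest bid at or above the reserve wins and pays the larger of the second-highest bid and the reserve.
Bids ranked: 989 (B) > 987 (H) > 979 (C) > 966 (E) > 962 (A) > 955 (G) > …
Highest eligible bid: B at $989.
Second-highest bid $987 is below the reserve $988, so the reserve binds → payment $988.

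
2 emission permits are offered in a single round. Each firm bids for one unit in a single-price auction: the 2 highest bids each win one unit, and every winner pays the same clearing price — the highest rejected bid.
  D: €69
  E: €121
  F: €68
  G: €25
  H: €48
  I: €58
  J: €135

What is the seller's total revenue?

Total revenue: €138

Ordering the bids: 135 (J), 121 (E), 69 (D), 68 (F), …
Top 2: J, E.
Highest unsuccessful bid: €69 → clearing price.
Total revenue = 2 × €69 = €138.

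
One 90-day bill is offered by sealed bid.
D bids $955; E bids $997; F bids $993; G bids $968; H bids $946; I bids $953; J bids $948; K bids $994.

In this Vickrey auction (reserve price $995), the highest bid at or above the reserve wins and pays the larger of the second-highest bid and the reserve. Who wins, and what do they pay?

Rule: the highest bid at or above the reserve wins and pays the larger of the second-highest bid and the reserve.
Sorting bids: 997 (E) > 994 (K) > 993 (F) > 968 (G) > 955 (D) > 953 (I) > …
Highest eligible bid: E at $997.
Second-highest bid $994 is below the reserve $995, so the reserve binds → payment $995.

E pays $995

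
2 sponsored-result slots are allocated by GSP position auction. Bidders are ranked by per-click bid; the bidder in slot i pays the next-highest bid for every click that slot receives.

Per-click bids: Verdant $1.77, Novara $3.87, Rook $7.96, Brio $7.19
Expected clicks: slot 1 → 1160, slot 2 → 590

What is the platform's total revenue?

Total revenue: $10623.70

Sorting advertisers: $7.96 (Rook) > $7.19 (Brio) > $3.87 (Novara) > …
Slot 1: Rook pays $7.19 × 1160 = $8340.40
Slot 2: Brio pays $3.87 × 590 = $2283.30
Total = $10623.70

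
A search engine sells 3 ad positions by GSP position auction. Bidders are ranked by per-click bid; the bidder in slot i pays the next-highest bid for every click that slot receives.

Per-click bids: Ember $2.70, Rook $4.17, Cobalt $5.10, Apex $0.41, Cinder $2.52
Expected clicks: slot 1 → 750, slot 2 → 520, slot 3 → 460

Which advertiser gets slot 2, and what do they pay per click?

Sorting advertisers: $5.10 (Cobalt) > $4.17 (Rook) > $2.70 (Ember) > $2.52 (Cinder) > …
Slot 2 goes to the second-ranked bidder, Rook, who pays the next bid down: $2.70/click.

Rook; $2.70 per click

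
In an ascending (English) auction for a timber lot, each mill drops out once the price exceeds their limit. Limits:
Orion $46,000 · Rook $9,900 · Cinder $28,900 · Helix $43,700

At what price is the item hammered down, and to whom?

Orion wins at $43,700

Rule: the price rises until one bidder remains; the winner pays the price at which the last rival dropped out.
Limits in order: 46,000 (Orion) > 43,700 (Helix) > 28,900 (Cinder) > 9,900 (Rook)
Once the price passes $43,700, only Orion is left; the hammer falls at Helix's limit of $43,700.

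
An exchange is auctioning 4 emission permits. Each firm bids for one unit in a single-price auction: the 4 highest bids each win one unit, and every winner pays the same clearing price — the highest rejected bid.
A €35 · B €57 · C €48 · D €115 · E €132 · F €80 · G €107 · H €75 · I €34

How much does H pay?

H pays €0

Sorting: 132 (E), 115 (D), 107 (G), 80 (F), 75 (H), 57 (B), …
Top 4: E, D, G, F.
First losing bid is H's €75, which sets the uniform price.
H does not win → pays €0.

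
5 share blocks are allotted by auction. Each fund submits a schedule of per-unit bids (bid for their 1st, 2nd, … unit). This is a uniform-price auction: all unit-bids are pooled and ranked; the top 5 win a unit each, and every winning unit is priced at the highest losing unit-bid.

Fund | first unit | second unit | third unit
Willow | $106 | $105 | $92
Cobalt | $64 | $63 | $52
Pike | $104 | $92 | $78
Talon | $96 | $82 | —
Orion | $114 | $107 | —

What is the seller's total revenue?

All unit-bids, highest first — top 5: 114 (Orion-1), 107 (Orion-2), 106 (Willow-1), 105 (Willow-2), 104 (Pike-1)
First bid not allocated: $96.
Allocation: Orion 2, Pike 1, Willow 2. Every unit priced at $96.
Revenue = 5 × 96 = $480.

Total revenue: $480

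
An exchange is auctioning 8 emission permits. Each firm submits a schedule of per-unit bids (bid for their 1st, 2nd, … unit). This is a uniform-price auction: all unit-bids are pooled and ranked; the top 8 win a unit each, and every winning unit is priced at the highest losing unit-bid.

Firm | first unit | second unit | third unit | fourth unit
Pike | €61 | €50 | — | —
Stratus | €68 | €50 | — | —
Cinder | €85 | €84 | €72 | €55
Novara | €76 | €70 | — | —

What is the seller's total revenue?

Total revenue: €400

Merging the schedules and taking the best 8: 85 (Cinder-1), 84 (Cinder-2), 76 (Novara-1), 72 (Cinder-3), 70 (Novara-2), 68 (Stratus-1), 61 (Pike-1), 55 (Cinder-4)
The (k+1)-th unit-bid is €50.
Allocation: Cinder 4, Novara 2, Pike 1, Stratus 1. Every unit priced at €50.
Revenue = 8 × 50 = €400.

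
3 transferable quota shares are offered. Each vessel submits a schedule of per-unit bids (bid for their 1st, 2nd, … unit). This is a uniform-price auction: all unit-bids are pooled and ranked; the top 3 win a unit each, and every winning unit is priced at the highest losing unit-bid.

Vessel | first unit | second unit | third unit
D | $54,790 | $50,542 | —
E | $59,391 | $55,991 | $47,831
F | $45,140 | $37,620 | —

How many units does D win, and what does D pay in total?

All unit-bids, highest first — top 3: 59,391 (E-1), 55,991 (E-2), 54,790 (D-1)
First bid not allocated: $50,542.
D wins 1 unit(s) at $50,542 each.

D: 1 unit, pays $50,542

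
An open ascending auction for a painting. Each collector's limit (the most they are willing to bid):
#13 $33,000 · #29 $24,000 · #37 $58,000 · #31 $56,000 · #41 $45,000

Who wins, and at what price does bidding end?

Limits ranked: 58,000 (#37) > 56,000 (#31) > 45,000 (#41) > 33,000 (#13) > 24,000 (#29)
#31 is the last rival to drop out, at $56,000; #37 remains and wins at that price.

#37 wins at $56,000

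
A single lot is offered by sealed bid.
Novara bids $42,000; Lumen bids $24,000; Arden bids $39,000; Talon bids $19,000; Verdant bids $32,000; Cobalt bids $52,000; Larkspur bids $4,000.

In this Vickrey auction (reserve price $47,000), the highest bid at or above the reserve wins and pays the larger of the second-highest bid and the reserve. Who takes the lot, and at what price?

Vickrey auction (reserve price $47,000): the highest bid at or above the reserve wins and pays the larger of the second-highest bid and the reserve.
Bids in order: 52,000 (Cobalt) > 42,000 (Novara) > 39,000 (Arden) > 32,000 (Verdant) > 24,000 (Lumen) > 19,000 (Talon) > …
Cobalt has the top bid at or above the reserve ($52,000).
max(second-highest $42,000, reserve $47,000) = $47,000.

Cobalt pays $47,000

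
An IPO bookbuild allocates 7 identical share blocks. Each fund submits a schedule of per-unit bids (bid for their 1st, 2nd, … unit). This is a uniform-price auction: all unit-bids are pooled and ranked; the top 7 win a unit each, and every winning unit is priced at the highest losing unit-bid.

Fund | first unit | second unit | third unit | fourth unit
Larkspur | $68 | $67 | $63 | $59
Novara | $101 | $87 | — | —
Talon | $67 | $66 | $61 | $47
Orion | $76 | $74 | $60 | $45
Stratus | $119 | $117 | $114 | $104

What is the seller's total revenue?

All unit-bids, highest first — top 7: 119 (Stratus-1), 117 (Stratus-2), 114 (Stratus-3), 104 (Stratus-4), 101 (Novara-1), 87 (Novara-2), 76 (Orion-1)
Highest rejected unit-bid = $74.
Allocation: Novara 2, Orion 1, Stratus 4. Every unit priced at $74.
Revenue = 7 × 74 = $518.

Total revenue: $518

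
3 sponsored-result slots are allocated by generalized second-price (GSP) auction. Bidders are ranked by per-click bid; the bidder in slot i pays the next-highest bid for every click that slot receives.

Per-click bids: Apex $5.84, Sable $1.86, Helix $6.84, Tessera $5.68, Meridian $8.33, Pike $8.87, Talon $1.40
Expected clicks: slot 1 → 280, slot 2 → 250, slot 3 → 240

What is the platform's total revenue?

Per-click bids in order: $8.87 (Pike) > $8.33 (Meridian) > $6.84 (Helix) > $5.84 (Apex) > …
Slot 1: Pike pays $8.33 × 280 = $2332.40
Slot 2: Meridian pays $6.84 × 250 = $1710.00
Slot 3: Helix pays $5.84 × 240 = $1401.60
Total = $5444.00

Total revenue: $5444.00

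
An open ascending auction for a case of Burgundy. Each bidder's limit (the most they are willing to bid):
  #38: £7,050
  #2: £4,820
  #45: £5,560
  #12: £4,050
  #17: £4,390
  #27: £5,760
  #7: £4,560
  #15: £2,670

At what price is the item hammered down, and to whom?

Limits in order: 7,050 (#38) > 5,760 (#27) > 5,560 (#45) > 4,820 (#2) > 4,560 (#7) > 4,390 (#17) > …
Once the price passes £5,760, only #38 is left; the hammer falls at #27's limit of £5,760.

#38 wins at £5,760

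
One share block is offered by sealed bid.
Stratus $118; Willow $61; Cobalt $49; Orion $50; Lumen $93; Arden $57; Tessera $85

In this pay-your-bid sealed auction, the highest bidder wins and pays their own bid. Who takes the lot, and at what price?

Bids ranked: 118 (Stratus) > 93 (Lumen) > 85 (Tessera) > 61 (Willow) > 57 (Arden) > 50 (Orion) > …
First-price: Stratus pays what they bid, $118.

Stratus pays $118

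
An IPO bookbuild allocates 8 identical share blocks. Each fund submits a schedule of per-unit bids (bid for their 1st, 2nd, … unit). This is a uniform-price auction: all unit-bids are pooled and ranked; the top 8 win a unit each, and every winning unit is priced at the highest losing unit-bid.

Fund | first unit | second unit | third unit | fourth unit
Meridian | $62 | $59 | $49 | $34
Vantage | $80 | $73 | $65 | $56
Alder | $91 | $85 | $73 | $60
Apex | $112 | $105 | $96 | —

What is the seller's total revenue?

Total revenue: $520

All unit-bids, highest first — top 8: 112 (Apex-1), 105 (Apex-2), 96 (Apex-3), 91 (Alder-1), 85 (Alder-2), 80 (Vantage-1), 73 (Vantage-2), 73 (Alder-3)
The (k+1)-th unit-bid is $65.
Allocation: Alder 3, Apex 3, Vantage 2. Every unit priced at $65.
Revenue = 8 × 65 = $520.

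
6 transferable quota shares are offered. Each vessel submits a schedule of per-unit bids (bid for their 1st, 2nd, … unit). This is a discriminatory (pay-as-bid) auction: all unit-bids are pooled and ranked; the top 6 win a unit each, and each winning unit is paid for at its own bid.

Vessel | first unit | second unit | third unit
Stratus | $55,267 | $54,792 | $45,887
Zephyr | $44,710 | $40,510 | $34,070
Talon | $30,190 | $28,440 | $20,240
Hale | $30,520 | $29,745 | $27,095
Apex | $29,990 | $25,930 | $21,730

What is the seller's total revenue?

All unit-bids, highest first — top 6: 55,267 (Stratus-1), 54,792 (Stratus-2), 45,887 (Stratus-3), 44,710 (Zephyr-1), 40,510 (Zephyr-2), 34,070 (Zephyr-3)
Next rejected bid: $30,520 (not a price — pay-as-bid).
Each winning unit pays its own bid.
Revenue = 55,267 + 54,792 + 45,887 + 44,710 + 40,510 + 34,070 = $275,236.

Total revenue: $275,236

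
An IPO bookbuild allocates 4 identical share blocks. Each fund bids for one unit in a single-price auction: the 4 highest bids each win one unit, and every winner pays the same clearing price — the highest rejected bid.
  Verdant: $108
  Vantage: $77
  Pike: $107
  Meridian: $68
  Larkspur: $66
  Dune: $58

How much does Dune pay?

Ordering the bids: 108 (Verdant), 107 (Pike), 77 (Vantage), 68 (Meridian), 66 (Larkspur), 58 (Dune)
Top 4: Verdant, Pike, Vantage, Meridian.
Highest unsuccessful bid: $66 → clearing price.
Dune does not win → pays $0.

Dune pays $0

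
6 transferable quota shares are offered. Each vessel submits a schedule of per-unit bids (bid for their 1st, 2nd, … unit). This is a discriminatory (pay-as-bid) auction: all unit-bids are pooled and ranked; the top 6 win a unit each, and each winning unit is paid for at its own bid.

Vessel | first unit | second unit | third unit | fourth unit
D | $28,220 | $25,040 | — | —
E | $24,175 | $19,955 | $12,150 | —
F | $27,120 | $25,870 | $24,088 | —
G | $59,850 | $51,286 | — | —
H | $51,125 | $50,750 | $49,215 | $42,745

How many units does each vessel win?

G 2, H 4

Pooled unit-bids ranked (top 6): 59,850 (G-1), 51,286 (G-2), 51,125 (H-1), 50,750 (H-2), 49,215 (H-3), 42,745 (H-4)
Next rejected bid: $28,220 (not a price — pay-as-bid).
Allocation: G 2, H 4.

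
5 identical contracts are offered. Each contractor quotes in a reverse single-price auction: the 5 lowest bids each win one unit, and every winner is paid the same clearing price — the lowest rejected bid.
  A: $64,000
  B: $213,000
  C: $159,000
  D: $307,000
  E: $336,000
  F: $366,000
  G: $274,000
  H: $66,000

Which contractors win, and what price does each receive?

Ordering the bids: 64,000 (A), 66,000 (H), 159,000 (C), 213,000 (B), 274,000 (G), 307,000 (D), 336,000 (E), …
Lowest 5: A, H, C, B, G.
Lowest unsuccessful bid: $307,000 → clearing price.

A, H, C, B, G; each is paid $307,000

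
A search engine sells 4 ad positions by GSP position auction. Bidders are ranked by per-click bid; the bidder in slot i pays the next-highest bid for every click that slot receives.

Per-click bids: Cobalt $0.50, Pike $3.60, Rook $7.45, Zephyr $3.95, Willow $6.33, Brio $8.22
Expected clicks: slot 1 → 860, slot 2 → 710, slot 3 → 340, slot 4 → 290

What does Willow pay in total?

Ranked by bid: $8.22 (Brio) > $7.45 (Rook) > $6.33 (Willow) > $3.95 (Zephyr) > $3.60 (Pike) > …
Willow holds slot 3 → pays next bid $3.95 × 340 clicks = $1343.00.

Willow pays $1343.00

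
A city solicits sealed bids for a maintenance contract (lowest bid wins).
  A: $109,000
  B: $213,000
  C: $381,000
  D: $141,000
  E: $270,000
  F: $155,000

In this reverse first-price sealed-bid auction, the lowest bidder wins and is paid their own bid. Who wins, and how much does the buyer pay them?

A is paid $109,000

Bids ranked: 109,000 (A) < 141,000 (D) < 155,000 (F) < 213,000 (B) < 270,000 (E) < 381,000 (C)
First-price: A is paid what they bid, $109,000.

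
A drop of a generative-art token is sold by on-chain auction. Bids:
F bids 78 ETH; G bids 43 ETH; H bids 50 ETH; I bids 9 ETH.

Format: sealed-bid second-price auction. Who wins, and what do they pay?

F pays 50 ETH

Bids in order: 78 (F) > 50 (H) > 43 (G) > 9 (I)
F wins with the highest bid; price is set by the runner-up at 50 ETH.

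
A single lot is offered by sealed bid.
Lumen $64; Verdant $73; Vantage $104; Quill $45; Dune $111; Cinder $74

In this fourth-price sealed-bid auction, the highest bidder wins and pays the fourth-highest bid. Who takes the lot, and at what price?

Dune pays $73

Sorting bids: 111 (Dune) > 104 (Vantage) > 74 (Cinder) > 73 (Verdant) > 64 (Lumen) > 45 (Quill)
Dune wins; payment is bid #4 in the ranking = $73.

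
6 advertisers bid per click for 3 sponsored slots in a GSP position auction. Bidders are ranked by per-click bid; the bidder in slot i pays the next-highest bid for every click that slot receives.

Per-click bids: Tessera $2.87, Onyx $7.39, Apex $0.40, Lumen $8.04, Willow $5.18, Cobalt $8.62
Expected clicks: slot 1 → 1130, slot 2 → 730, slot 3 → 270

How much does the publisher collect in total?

Per-click bids in order: $8.62 (Cobalt) > $8.04 (Lumen) > $7.39 (Onyx) > $5.18 (Willow) > …
Slot 1: Cobalt pays $8.04 × 1130 = $9085.20
Slot 2: Lumen pays $7.39 × 730 = $5394.70
Slot 3: Onyx pays $5.18 × 270 = $1398.60
Total = $15878.50

Total revenue: $15878.50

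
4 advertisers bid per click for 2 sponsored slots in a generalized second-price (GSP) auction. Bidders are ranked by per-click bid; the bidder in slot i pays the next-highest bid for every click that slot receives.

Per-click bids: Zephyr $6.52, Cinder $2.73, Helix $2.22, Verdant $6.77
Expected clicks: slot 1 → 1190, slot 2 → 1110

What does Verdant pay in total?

Verdant pays $7758.80

Per-click bids in order: $6.77 (Verdant) > $6.52 (Zephyr) > $2.73 (Cinder) > …
Verdant holds slot 1 → pays next bid $6.52 × 1190 clicks = $7758.80.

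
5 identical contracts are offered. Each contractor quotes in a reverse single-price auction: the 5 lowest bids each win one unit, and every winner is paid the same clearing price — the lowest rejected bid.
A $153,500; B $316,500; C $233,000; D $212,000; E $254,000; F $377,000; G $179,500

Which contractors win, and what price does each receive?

Ordering the bids: 153,500 (A), 179,500 (G), 212,000 (D), 233,000 (C), 254,000 (E), 316,500 (B), 377,000 (F)
Lowest 5: A, G, D, C, E.
Lowest unsuccessful bid: $316,500 → clearing price.

A, G, D, C, E; each is paid $316,500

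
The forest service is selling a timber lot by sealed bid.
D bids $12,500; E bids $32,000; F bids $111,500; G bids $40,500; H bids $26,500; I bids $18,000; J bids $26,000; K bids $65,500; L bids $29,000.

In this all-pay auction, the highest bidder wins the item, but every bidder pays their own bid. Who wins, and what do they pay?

F pays $111,500

Bids in order: 111,500 (F) > 65,500 (K) > 40,500 (G) > 32,000 (E) > 29,000 (L) > 26,500 (H) > …
F is highest and takes the item; every bidder forfeits their bid.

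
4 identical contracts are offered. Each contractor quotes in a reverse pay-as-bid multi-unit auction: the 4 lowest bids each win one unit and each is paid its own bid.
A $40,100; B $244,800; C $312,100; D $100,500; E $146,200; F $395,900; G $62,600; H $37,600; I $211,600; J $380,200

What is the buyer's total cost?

Ordering the bids: 37,600 (H), 40,100 (A), 62,600 (G), 100,500 (D), 146,200 (E), 211,600 (I), …
The 4 lowest are H, A, G, D.
Total cost = 37,600 + 40,100 + 62,600 + 100,500 = $240,800.

Total cost: $240,800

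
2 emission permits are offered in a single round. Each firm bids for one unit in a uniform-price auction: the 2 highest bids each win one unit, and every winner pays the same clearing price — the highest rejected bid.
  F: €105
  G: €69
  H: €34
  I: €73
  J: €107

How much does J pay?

Sorting: 107 (J), 105 (F), 73 (I), 69 (G), …
The 2 highest are J, F.
Highest unsuccessful bid: €73 → clearing price.
J wins → pays €73.

J pays €73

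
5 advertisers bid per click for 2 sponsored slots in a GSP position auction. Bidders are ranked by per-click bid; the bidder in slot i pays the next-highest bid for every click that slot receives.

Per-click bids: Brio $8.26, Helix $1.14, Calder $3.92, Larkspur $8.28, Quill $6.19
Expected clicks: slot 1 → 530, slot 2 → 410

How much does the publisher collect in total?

Total revenue: $6915.70

Ranked by bid: $8.28 (Larkspur) > $8.26 (Brio) > $6.19 (Quill) > …
Slot 1: Larkspur pays $8.26 × 530 = $4377.80
Slot 2: Brio pays $6.19 × 410 = $2537.90
Total = $6915.70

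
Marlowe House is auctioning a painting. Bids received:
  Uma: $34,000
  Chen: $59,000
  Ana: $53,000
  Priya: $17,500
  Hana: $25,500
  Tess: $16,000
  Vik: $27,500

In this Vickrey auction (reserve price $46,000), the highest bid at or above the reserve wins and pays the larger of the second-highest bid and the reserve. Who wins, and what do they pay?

Chen pays $53,000

Rule: the highest bid at or above the reserve wins and pays the larger of the second-highest bid and the reserve.
Bids ranked: 59,000 (Chen) > 53,000 (Ana) > 34,000 (Uma) > 27,500 (Vik) > 25,500 (Hana) > 17,500 (Priya) > …
Highest eligible bid: Chen at $59,000.
max(second-highest $53,000, reserve $46,000) = $53,000; the reserve does not bind.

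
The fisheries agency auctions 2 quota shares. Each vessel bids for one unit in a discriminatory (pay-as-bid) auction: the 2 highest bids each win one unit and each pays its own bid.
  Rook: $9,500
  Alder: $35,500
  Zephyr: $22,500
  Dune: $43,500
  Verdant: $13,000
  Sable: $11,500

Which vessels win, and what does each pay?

Dune $43,500, Alder $35,500

Sorting: 43,500 (Dune), 35,500 (Alder), 22,500 (Zephyr), 13,000 (Verdant), …
Winners (2 units): Dune, Alder.
Each winner pays its own bid: Dune $43,500, Alder $35,500.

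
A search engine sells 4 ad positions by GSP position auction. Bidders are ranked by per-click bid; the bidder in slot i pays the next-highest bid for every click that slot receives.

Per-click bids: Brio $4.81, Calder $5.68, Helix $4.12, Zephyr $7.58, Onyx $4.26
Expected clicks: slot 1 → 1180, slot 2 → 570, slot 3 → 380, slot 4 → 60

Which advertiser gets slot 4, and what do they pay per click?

Onyx; $4.12 per click

Ranked by bid: $7.58 (Zephyr) > $5.68 (Calder) > $4.81 (Brio) > $4.26 (Onyx) > $4.12 (Helix)
Slot 4 goes to the fourth-ranked bidder, Onyx, who pays the next bid down: $4.12/click.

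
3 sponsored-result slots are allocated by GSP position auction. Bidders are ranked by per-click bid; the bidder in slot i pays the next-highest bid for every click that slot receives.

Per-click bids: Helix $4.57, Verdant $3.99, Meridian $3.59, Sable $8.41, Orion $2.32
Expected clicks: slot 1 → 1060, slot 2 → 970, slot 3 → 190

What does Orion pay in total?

Orion pays $0.00

Ranked by bid: $8.41 (Sable) > $4.57 (Helix) > $3.99 (Verdant) > $3.59 (Meridian) > …
Orion ranks below slot 3 → no slot, pays nothing.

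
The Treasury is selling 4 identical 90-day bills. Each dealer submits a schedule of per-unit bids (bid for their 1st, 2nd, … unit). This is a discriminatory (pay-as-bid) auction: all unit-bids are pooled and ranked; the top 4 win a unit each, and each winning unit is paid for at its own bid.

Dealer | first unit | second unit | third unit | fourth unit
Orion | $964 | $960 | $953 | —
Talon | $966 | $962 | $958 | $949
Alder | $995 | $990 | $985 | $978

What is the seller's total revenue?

Total revenue: $3,948

All unit-bids, highest first — top 4: 995 (Alder-1), 990 (Alder-2), 985 (Alder-3), 978 (Alder-4)
Next rejected bid: $966 (not a price — pay-as-bid).
Each winning unit pays its own bid.
Revenue = 995 + 990 + 985 + 978 = $3,948.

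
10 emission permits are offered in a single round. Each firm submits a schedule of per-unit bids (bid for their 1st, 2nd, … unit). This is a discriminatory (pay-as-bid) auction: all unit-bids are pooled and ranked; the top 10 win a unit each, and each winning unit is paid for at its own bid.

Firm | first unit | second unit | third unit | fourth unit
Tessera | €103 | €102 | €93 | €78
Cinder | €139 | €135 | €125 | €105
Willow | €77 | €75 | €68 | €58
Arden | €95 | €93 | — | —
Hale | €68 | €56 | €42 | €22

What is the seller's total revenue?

Total revenue: €1,068

Pooled unit-bids ranked (top 10): 139 (Cinder-1), 135 (Cinder-2), 125 (Cinder-3), 105 (Cinder-4), 103 (Tessera-1), 102 (Tessera-2), 95 (Arden-1), 93 (Tessera-3), 93 (Arden-2), 78 (Tessera-4)
Next rejected bid: €77 (not a price — pay-as-bid).
Each winning unit pays its own bid.
Revenue = 139 + 135 + 125 + 105 + 103 + 102 + 95 + 93 + 93 + 78 = €1,068.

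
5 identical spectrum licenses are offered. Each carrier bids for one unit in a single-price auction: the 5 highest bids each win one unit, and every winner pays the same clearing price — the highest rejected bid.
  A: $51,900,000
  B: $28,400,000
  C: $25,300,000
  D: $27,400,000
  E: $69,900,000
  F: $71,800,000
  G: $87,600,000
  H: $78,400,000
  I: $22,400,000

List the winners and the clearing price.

G, H, F, E, A; each pays $28,400,000

Sorting: 87,600,000 (G), 78,400,000 (H), 71,800,000 (F), 69,900,000 (E), 51,900,000 (A), 28,400,000 (B), 27,400,000 (D), …
Top 5: G, H, F, E, A.
Clearing price = highest rejected bid = $28,400,000.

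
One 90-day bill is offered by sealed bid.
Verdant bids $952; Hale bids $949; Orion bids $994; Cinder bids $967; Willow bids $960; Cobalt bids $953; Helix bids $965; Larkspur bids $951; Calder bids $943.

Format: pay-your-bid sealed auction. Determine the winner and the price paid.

Orion pays $994

Pay-your-bid sealed auction: the highest bidder wins and pays their own bid.
Bids in order: 994 (Orion) > 967 (Cinder) > 965 (Helix) > 960 (Willow) > 953 (Cobalt) > 952 (Verdant) > …
First-price: Orion pays what they bid, $994.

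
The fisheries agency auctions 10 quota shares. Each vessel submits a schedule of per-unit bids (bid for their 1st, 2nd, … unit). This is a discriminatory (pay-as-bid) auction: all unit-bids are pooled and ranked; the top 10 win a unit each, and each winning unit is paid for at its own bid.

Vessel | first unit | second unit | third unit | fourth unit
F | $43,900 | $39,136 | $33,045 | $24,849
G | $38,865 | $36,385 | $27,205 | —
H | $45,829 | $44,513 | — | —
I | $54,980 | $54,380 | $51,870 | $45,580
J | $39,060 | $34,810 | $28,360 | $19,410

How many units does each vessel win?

Pooled unit-bids ranked (top 10): 54,980 (I-1), 54,380 (I-2), 51,870 (I-3), 45,829 (H-1), 45,580 (I-4), 44,513 (H-2), 43,900 (F-1), 39,136 (F-2), 39,060 (J-1), 38,865 (G-1)
Next rejected bid: $36,385 (not a price — pay-as-bid).
Allocation: F 2, G 1, H 2, I 4, J 1.

F 2, G 1, H 2, I 4, J 1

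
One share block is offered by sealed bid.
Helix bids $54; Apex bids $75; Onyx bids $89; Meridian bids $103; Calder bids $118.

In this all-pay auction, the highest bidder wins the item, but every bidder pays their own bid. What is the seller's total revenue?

Bids in order: 118 (Calder) > 103 (Meridian) > 89 (Onyx) > 75 (Apex) > 54 (Helix)
Calder wins with the top bid; all bids are sunk regardless.
Every bidder forfeits their bid regardless of winning.
Revenue = 54 + 75 + 89 + 103 + 118 = $439.

Total revenue: $439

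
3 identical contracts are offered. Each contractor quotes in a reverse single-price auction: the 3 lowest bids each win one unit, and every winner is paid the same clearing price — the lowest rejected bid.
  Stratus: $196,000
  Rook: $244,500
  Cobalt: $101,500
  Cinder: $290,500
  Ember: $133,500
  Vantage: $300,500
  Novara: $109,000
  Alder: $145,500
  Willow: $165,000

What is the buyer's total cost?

Total cost: $436,500

Sorting: 101,500 (Cobalt), 109,000 (Novara), 133,500 (Ember), 145,500 (Alder), 165,000 (Willow), …
Lowest 3: Cobalt, Novara, Ember.
Clearing price = lowest rejected bid = $145,500.
Total cost = 3 × $145,500 = $436,500.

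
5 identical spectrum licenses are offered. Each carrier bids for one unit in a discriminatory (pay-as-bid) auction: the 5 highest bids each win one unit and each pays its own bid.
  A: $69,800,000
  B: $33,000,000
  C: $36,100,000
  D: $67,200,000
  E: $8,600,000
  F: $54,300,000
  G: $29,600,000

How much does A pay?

Bids ranked high→low: 69,800,000 (A), 67,200,000 (D), 54,300,000 (F), 36,100,000 (C), 33,000,000 (B), 29,600,000 (G), 8,600,000 (E)
Winners (5 units): A, D, F, C, B.
A wins → own bid $69,800,000.

A pays $69,800,000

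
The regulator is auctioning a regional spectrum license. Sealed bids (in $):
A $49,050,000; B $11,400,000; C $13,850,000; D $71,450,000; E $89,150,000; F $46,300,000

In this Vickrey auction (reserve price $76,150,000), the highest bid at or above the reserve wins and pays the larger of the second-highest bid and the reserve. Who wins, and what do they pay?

E pays $76,150,000

Bids ranked: 89,150,000 (E) > 71,450,000 (D) > 49,050,000 (A) > 46,300,000 (F) > 13,850,000 (C) > 11,400,000 (B)
E has the top bid at or above the reserve ($89,150,000).
Second-highest bid $71,450,000 is below the reserve $76,150,000, so the reserve binds → payment $76,150,000.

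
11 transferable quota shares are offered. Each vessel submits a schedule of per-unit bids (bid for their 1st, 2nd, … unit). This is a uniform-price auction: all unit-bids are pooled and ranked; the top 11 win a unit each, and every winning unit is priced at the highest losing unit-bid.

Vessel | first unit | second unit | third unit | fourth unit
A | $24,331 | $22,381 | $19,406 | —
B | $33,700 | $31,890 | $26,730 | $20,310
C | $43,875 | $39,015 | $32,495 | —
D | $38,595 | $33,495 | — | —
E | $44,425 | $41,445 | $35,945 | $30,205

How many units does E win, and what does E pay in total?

Pooled unit-bids ranked (top 11): 44,425 (E-1), 43,875 (C-1), 41,445 (E-2), 39,015 (C-2), 38,595 (D-1), 35,945 (E-3), 33,700 (B-1), 33,495 (D-2), 32,495 (C-3), 31,890 (B-2), 30,205 (E-4)
The (k+1)-th unit-bid is $26,730.
E wins 4 unit(s) at $26,730 each.

E: 4 units, pays $106,920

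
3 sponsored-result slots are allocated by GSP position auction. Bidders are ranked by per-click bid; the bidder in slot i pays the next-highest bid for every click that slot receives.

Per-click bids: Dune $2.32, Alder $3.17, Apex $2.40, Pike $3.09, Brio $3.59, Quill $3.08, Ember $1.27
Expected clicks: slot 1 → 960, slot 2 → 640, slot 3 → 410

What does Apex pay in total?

Apex pays $0.00

Sorting advertisers: $3.59 (Brio) > $3.17 (Alder) > $3.09 (Pike) > $3.08 (Quill) > …
Apex ranks below slot 3 → no slot, pays nothing.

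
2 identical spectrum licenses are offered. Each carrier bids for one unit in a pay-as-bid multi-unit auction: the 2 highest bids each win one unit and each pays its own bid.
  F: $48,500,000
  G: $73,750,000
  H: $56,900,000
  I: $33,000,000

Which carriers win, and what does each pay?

Sorting: 73,750,000 (G), 56,900,000 (H), 48,500,000 (F), 33,000,000 (I)
The 2 highest are G, H.
Each winner pays its own bid: G $73,750,000, H $56,900,000.

G $73,750,000, H $56,900,000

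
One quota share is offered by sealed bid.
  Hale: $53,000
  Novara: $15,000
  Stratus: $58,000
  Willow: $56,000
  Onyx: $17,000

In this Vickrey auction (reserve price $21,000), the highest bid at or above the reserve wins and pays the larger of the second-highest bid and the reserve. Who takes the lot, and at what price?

Vickrey auction (reserve price $21,000): the highest bid at or above the reserve wins and pays the larger of the second-highest bid and the reserve.
Bids in order: 58,000 (Stratus) > 56,000 (Willow) > 53,000 (Hale) > 17,000 (Onyx) > 15,000 (Novara)
Highest eligible bid: Stratus at $58,000.
max(second-highest $56,000, reserve $21,000) = $56,000; the reserve does not bind.

Stratus pays $56,000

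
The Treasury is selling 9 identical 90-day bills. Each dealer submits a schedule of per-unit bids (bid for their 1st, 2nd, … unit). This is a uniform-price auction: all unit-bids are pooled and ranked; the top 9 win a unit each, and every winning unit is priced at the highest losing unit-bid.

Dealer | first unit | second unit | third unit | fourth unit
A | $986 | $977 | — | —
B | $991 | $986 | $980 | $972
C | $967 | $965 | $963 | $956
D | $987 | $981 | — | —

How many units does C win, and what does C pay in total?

All unit-bids, highest first — top 9: 991 (B-1), 987 (D-1), 986 (A-1), 986 (B-2), 981 (D-2), 980 (B-3), 977 (A-2), 972 (B-4), 967 (C-1)
First bid not allocated: $965.
C wins 1 unit(s) at $965 each.

C: 1 unit, pays $965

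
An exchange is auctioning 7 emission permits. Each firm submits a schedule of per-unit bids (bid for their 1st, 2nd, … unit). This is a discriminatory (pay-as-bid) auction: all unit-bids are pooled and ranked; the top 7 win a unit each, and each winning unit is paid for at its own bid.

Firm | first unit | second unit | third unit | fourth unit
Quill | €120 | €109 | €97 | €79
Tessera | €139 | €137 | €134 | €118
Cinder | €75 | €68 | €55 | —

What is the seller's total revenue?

Total revenue: €854

Pooled unit-bids ranked (top 7): 139 (Tessera-1), 137 (Tessera-2), 134 (Tessera-3), 120 (Quill-1), 118 (Tessera-4), 109 (Quill-2), 97 (Quill-3)
Next rejected bid: €79 (not a price — pay-as-bid).
Each winning unit pays its own bid.
Revenue = 139 + 137 + 134 + 120 + 118 + 109 + 97 = €854.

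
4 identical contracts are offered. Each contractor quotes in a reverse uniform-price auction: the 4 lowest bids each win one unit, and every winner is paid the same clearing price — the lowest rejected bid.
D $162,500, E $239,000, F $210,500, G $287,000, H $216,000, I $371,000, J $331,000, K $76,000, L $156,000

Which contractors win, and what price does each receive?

Ordering the bids: 76,000 (K), 156,000 (L), 162,500 (D), 210,500 (F), 216,000 (H), 239,000 (E), …
The 4 lowest are K, L, D, F.
Lowest unsuccessful bid: $216,000 → clearing price.

K, L, D, F; each is paid $216,000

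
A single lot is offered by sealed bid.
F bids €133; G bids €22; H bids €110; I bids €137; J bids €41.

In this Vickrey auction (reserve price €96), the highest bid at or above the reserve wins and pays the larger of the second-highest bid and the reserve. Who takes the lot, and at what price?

Bids ranked: 137 (I) > 133 (F) > 110 (H) > 41 (J) > 22 (G)
I has the top bid at or above the reserve (€137).
max(second-highest €133, reserve €96) = €133; the reserve does not bind.

I pays €133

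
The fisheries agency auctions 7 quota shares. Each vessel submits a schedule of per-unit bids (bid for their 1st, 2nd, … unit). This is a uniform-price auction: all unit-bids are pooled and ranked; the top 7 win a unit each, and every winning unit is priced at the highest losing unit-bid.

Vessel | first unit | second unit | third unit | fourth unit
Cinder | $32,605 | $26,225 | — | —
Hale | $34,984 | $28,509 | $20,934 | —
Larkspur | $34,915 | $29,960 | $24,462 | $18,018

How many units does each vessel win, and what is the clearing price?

Cinder 2, Hale 2, Larkspur 3; clearing price $20,934

Merging the schedules and taking the best 7: 34,984 (Hale-1), 34,915 (Larkspur-1), 32,605 (Cinder-1), 29,960 (Larkspur-2), 28,509 (Hale-2), 26,225 (Cinder-2), 24,462 (Larkspur-3)
Highest rejected unit-bid = $20,934.
Allocation: Cinder 2, Hale 2, Larkspur 3.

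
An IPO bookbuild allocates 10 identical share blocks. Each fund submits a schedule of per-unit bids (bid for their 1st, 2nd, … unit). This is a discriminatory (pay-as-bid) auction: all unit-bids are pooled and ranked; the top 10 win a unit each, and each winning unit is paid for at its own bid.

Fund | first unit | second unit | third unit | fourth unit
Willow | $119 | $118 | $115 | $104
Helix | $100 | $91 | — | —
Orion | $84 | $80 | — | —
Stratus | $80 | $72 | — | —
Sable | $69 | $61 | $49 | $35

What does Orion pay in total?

Merging the schedules and taking the best 10: 119 (Willow-1), 118 (Willow-2), 115 (Willow-3), 104 (Willow-4), 100 (Helix-1), 91 (Helix-2), 84 (Orion-1), 80 (Orion-2), 80 (Stratus-1), 72 (Stratus-2)
Next rejected bid: $69 (not a price — pay-as-bid).
Orion's winning unit-bids: 84 + 80 = $164.

Orion pays $164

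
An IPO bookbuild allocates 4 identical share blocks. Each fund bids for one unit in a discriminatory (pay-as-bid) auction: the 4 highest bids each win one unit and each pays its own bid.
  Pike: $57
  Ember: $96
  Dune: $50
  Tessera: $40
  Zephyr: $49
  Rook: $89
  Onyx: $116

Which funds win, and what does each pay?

Onyx $116, Ember $96, Rook $89, Pike $57

Sorting: 116 (Onyx), 96 (Ember), 89 (Rook), 57 (Pike), 50 (Dune), 49 (Zephyr), …
Winners (4 units): Onyx, Ember, Rook, Pike.
Each winner pays its own bid: Onyx $116, Ember $96, Rook $89, Pike $57.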